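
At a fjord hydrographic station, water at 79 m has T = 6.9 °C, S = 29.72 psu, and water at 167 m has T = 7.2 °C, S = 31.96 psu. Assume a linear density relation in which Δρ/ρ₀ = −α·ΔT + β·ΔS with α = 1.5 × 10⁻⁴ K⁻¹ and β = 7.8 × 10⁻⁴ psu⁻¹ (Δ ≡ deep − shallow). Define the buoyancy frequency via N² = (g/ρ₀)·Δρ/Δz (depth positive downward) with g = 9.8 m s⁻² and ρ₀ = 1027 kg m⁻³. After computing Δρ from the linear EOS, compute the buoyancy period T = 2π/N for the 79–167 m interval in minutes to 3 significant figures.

7.61 min

ΔT = +0.3 K, ΔS = +2.24 psu (deep − shallow).
Δρ/ρ₀ = −αΔT + βΔS = -4.50 × 10⁻⁵ + 1.7472 × 10⁻³ = 1.7022 × 10⁻³, so Δρ ≈ 1.748 kg m⁻³.
N² = (g/ρ₀)·Δρ/Δz = g·(Δρ/ρ₀)/Δz = 9.8 × 1.7022 × 10⁻³ / 88 = 1.8956 × 10⁻⁴ s⁻².
N = √(1.8956 × 10⁻⁴) = 0.013768 rad s⁻¹ → T = 2π/N = 456.36 s = 7.6060 min ≈ 7.61 min.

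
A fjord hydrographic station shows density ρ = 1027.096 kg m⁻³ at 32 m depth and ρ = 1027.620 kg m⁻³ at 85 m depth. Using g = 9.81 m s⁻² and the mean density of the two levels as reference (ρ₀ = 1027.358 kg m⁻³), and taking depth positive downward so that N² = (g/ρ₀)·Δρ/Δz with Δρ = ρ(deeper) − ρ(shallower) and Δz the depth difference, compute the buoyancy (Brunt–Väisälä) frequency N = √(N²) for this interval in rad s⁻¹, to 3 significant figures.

Δρ = 1027.620 − 1027.096 = 0.524 kg m⁻³ over Δz = 85 − 32 = 53 m.
N² = (9.81/1027.358) × (0.524/53) = 9.4407 × 10⁻⁵ s⁻².
N = √(9.4407 × 10⁻⁵) = 9.7163 × 10⁻³ rad s⁻¹ ≈ 9.72 × 10⁻³ rad s⁻¹.
N² > 0, so the interval is statically stable.

9.72 × 10⁻³ rad s⁻¹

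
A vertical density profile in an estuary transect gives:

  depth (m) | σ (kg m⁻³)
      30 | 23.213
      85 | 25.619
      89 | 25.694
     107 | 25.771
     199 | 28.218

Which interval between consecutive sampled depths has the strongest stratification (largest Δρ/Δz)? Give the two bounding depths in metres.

30–85 m

Compute the density gradient over each adjacent pair:
  30–85 m: Δρ/Δz = 2.406/55 = 0.044 kg m⁻⁴
  85–89 m: Δρ/Δz = 0.075/4 = 0.019 kg m⁻⁴
  89–107 m: Δρ/Δz = 0.077/18 = 4.3 × 10⁻³ kg m⁻⁴
  107–199 m: Δρ/Δz = 2.447/92 = 0.027 kg m⁻⁴
The largest gradient is in the 30–85 m interval — the pycnocline.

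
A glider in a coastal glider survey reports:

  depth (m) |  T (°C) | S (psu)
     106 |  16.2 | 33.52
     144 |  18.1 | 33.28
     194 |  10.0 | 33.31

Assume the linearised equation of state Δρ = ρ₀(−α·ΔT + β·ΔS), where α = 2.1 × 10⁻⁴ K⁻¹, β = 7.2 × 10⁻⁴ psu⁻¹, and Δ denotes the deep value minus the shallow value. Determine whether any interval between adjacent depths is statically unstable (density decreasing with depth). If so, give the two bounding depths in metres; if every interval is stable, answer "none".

106–144 m

Evaluate Δρ/ρ₀ = −αΔT + βΔS across each adjacent pair:
  106–144 m: −αΔT+βΔS = −(2.1 × 10⁻⁴)(+1.9)+(7.2 × 10⁻⁴)(-0.24) = -5.7 × 10⁻⁴ → UNSTABLE
  144–194 m: −αΔT+βΔS = −(2.1 × 10⁻⁴)(-8.1)+(7.2 × 10⁻⁴)(+0.03) = 1.7 × 10⁻³ → stable
The 106–144 m interval has Δρ < 0: lighter water underlies denser water.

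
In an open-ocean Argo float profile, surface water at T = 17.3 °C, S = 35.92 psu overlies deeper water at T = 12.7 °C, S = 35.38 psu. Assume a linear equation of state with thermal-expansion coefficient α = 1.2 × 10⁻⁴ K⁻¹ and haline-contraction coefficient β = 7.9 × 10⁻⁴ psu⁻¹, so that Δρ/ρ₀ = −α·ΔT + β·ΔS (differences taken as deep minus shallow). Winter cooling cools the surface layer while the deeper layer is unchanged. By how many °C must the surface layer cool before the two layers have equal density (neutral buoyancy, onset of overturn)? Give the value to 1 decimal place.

1.0 °C

Neutral buoyancy requires Δρ = 0, i.e. −α(T_deep − T_surf′) + β(S_deep − S_surf) = 0.
T_surf′ = T_deep − (β/α)·ΔS = 12.7 − (7.9 × 10⁻⁴/1.2 × 10⁻⁴)·(-0.54) = 16.255 °C.
Cooling required: 17.3 − (16.255) = 1.045 °C.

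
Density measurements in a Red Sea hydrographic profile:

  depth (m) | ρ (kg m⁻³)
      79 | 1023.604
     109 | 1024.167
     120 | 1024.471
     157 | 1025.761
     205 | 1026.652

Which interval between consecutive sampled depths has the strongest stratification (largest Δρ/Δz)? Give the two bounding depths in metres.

Compute the density gradient over each adjacent pair:
  79–109 m: Δρ/Δz = 0.563/30 = 0.019 kg m⁻⁴
  109–120 m: Δρ/Δz = 0.304/11 = 0.028 kg m⁻⁴
  120–157 m: Δρ/Δz = 1.290/37 = 0.035 kg m⁻⁴
  157–205 m: Δρ/Δz = 0.891/48 = 0.019 kg m⁻⁴
The largest gradient is in the 120–157 m interval — the pycnocline.

120–157 m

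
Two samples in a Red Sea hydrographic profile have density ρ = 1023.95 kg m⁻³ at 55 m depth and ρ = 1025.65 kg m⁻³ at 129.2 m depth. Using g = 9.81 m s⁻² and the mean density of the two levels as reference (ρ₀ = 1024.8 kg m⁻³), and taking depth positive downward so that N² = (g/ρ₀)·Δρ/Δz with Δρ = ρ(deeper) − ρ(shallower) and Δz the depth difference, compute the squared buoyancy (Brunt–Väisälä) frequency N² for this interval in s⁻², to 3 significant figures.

2.19 × 10⁻⁴ s⁻²

Δρ = 1025.65 − 1023.95 = 1.70 kg m⁻³ over Δz = 129.2 − 55 = 74.2 m.
N² = (9.81/1024.8) × (1.70/74.2) = 2.1932 × 10⁻⁴ s⁻² ≈ 2.19 × 10⁻⁴ s⁻².
A positive N² confirms static stability across the interval.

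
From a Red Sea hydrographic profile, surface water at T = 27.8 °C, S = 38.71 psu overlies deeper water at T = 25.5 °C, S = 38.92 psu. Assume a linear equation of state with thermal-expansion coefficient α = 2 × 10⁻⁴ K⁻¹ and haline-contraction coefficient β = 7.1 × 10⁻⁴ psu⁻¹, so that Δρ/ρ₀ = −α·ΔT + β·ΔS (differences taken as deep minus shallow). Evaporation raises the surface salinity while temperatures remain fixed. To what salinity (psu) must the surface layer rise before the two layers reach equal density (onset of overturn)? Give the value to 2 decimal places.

Neutral buoyancy requires −α(T_deep − T_surf) + β(S_deep − S_surf′) = 0.
S_surf′ = S_deep − (α/β)·ΔT = 38.92 − (2 × 10⁻⁴/7.1 × 10⁻⁴)·(-2.3) = 39.5679 psu.
Increase required: 39.5679 − 38.71 = 0.8579 psu.

39.57 psu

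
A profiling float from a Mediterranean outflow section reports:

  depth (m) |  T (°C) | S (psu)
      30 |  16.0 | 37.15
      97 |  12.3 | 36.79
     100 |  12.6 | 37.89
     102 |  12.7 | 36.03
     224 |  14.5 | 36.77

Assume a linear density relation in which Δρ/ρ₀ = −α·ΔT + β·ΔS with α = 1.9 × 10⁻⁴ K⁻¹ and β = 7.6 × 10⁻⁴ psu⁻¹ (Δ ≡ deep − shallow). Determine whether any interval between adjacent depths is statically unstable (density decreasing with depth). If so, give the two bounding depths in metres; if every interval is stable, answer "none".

100–102 m

Evaluate Δρ/ρ₀ = −αΔT + βΔS across each adjacent pair:
  30–97 m: −αΔT+βΔS = −(1.9 × 10⁻⁴)(-3.7)+(7.6 × 10⁻⁴)(-0.36) = 4.3 × 10⁻⁴ → stable
  97–100 m: −αΔT+βΔS = −(1.9 × 10⁻⁴)(+0.3)+(7.6 × 10⁻⁴)(+1.10) = 7.8 × 10⁻⁴ → stable
  100–102 m: −αΔT+βΔS = −(1.9 × 10⁻⁴)(+0.1)+(7.6 × 10⁻⁴)(-1.86) = -1.4 × 10⁻³ → UNSTABLE
  102–224 m: −αΔT+βΔS = −(1.9 × 10⁻⁴)(+1.8)+(7.6 × 10⁻⁴)(+0.74) = 2.2 × 10⁻⁴ → stable
The 100–102 m interval has Δρ < 0: lighter water underlies denser water.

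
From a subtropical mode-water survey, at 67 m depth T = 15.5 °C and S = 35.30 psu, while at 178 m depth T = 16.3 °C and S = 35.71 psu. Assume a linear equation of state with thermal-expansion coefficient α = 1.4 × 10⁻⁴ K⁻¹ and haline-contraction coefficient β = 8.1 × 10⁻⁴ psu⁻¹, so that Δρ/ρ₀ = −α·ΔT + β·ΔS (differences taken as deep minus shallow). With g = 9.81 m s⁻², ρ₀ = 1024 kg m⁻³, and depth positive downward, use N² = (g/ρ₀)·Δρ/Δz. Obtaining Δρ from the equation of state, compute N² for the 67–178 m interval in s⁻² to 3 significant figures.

1.95 × 10⁻⁵ s⁻²

ΔT = +0.8 K, ΔS = +0.41 psu (deep − shallow).
Δρ/ρ₀ = −αΔT + βΔS = -1.12 × 10⁻⁴ + 3.321 × 10⁻⁴ = 2.201 × 10⁻⁴, so Δρ ≈ 0.2254 kg m⁻³.
N² = (g/ρ₀)·Δρ/Δz = g·(Δρ/ρ₀)/Δz = 9.81 × 2.201 × 10⁻⁴ / 111 = 1.9452 × 10⁻⁵ s⁻² ≈ 1.95 × 10⁻⁵ s⁻².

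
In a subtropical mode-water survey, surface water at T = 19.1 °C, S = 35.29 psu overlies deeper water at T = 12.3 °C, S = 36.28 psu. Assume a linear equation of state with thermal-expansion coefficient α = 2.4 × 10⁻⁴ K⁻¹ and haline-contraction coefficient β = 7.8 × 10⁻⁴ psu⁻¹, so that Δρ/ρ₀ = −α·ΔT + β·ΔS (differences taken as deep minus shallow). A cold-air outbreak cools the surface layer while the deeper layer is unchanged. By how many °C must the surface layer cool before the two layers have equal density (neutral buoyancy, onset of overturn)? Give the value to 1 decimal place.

Neutral buoyancy requires Δρ = 0, i.e. −α(T_deep − T_surf′) + β(S_deep − S_surf) = 0.
T_surf′ = T_deep − (β/α)·ΔS = 12.3 − (7.8 × 10⁻⁴/2.4 × 10⁻⁴)·(+0.99) = 9.083 °C.
Cooling required: 19.1 − (9.083) = 10.017 °C.

10.0 °C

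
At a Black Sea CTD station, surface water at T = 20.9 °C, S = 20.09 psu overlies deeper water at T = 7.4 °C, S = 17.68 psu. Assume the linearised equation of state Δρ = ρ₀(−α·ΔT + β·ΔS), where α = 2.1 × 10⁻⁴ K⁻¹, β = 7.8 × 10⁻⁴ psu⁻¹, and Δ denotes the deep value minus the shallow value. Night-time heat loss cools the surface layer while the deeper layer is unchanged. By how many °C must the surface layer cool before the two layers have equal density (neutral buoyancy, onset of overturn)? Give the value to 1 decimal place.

Neutral buoyancy requires Δρ = 0, i.e. −α(T_deep − T_surf′) + β(S_deep − S_surf) = 0.
T_surf′ = T_deep − (β/α)·ΔS = 7.4 − (7.8 × 10⁻⁴/2.1 × 10⁻⁴)·(-2.41) = 16.351 °C.
Cooling required: 20.9 − (16.351) = 4.549 °C.

4.5 °C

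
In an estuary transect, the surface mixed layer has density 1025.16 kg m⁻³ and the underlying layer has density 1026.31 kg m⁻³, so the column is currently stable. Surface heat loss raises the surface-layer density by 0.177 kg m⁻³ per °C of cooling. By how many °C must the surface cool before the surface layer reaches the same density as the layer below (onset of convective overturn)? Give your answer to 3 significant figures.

6.50 °C

Density deficit of the surface layer: 1026.31 − 1025.16 = 1.15 kg m⁻³.
Required change = 1.15 / 0.177 = 6.50 °C.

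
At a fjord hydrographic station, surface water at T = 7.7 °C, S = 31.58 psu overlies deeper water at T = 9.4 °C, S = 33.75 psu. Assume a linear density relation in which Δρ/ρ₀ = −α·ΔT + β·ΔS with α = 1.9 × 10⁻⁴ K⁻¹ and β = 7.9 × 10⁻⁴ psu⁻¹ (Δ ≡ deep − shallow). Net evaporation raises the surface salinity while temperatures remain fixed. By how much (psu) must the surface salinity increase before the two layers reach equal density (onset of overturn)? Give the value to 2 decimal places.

Neutral buoyancy requires −α(T_deep − T_surf) + β(S_deep − S_surf′) = 0.
S_surf′ = S_deep − (α/β)·ΔT = 33.75 − (1.9 × 10⁻⁴/7.9 × 10⁻⁴)·(+1.7) = 33.3411 psu.
Increase required: 33.3411 − 31.58 = 1.7611 psu.

1.76 psu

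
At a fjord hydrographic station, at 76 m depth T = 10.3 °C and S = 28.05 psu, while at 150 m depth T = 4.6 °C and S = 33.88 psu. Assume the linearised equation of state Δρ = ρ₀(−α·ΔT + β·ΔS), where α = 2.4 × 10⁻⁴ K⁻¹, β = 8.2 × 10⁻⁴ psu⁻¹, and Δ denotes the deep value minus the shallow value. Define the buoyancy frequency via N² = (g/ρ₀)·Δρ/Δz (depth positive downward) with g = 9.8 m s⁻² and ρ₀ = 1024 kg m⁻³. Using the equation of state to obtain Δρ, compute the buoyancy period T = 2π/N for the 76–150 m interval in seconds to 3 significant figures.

220 s

ΔT = -5.7 K, ΔS = +5.83 psu (deep − shallow).
Δρ/ρ₀ = −αΔT + βΔS = 1.368 × 10⁻³ + 4.7806 × 10⁻³ = 6.1486 × 10⁻³, so Δρ ≈ 6.296 kg m⁻³.
N² = (g/ρ₀)·Δρ/Δz = g·(Δρ/ρ₀)/Δz = 9.8 × 6.1486 × 10⁻³ / 74 = 8.1427 × 10⁻⁴ s⁻².
N = √(8.1427 × 10⁻⁴) = 0.028535 rad s⁻¹ → T = 2π/N = 220.19 s ≈ 220 s.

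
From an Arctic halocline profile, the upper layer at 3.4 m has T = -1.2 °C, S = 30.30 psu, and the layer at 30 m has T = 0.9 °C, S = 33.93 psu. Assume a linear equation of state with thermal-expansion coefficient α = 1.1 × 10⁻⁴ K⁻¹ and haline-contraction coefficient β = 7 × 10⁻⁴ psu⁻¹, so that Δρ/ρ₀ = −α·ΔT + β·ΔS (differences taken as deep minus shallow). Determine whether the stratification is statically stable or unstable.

stable

ΔT = 0.9 − -1.2 = +2.1 K and ΔS = 33.93 − 30.30 = +3.63 psu (deep − shallow).
−αΔT = -2.31 × 10⁻⁴; βΔS = 2.541 × 10⁻³; sum Δρ/ρ₀ = 2.31 × 10⁻³.
Δρ/ρ₀ > 0, so Δρ > 0: deeper water is denser → statically stable.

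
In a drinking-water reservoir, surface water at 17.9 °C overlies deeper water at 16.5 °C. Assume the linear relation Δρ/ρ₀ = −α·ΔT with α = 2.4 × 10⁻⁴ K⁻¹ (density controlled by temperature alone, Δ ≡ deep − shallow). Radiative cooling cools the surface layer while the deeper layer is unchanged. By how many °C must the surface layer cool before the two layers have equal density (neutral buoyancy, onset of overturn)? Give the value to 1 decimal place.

With temperature the only control, equal density requires T_surf′ = T_deep.
T_surf′ = 16.5 °C.
Cooling required: 17.9 − 16.5 = 1.4 °C.

1.4 °C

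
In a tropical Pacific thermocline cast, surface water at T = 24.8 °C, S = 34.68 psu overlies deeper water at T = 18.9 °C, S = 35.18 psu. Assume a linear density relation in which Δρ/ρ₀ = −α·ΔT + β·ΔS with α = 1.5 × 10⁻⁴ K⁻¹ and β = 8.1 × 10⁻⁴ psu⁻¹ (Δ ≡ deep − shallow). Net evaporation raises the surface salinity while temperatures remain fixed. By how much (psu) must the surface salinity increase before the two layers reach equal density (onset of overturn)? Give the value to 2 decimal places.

Neutral buoyancy requires −α(T_deep − T_surf) + β(S_deep − S_surf′) = 0.
S_surf′ = S_deep − (α/β)·ΔT = 35.18 − (1.5 × 10⁻⁴/8.1 × 10⁻⁴)·(-5.9) = 36.2726 psu.
Increase required: 36.2726 − 34.68 = 1.5926 psu.

1.59 psu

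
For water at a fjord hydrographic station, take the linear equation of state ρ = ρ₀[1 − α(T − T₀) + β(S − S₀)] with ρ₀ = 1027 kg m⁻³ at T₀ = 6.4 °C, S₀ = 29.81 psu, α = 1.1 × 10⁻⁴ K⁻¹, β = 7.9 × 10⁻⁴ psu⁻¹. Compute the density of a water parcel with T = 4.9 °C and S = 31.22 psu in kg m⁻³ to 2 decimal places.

T − T₀ = -1.5 K, S − S₀ = +1.41 psu.
Bracket = 1 − α·(-1.5) + β·(+1.41) = 1 + (1.2789 × 10⁻³) = 1.0012789.
ρ = 1027 × 1.0012789 = 1028.31 kg m⁻³.

1028.31 kg m⁻³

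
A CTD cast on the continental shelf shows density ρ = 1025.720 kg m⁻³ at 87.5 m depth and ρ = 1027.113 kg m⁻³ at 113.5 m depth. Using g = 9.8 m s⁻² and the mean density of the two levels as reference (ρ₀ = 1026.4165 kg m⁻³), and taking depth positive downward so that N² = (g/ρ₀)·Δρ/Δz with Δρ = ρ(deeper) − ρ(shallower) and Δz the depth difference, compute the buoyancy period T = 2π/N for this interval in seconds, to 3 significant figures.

Δρ = 1027.113 − 1025.720 = 1.393 kg m⁻³ over Δz = 113.5 − 87.5 = 26 m.
N² = (9.8/1026.4165) × (1.393/26) = 5.1154 × 10⁻⁴ s⁻².
N = √(5.1154 × 10⁻⁴) = 0.022617 rad s⁻¹, so T = 2π/N = 277.81 s ≈ 278 s.

278 s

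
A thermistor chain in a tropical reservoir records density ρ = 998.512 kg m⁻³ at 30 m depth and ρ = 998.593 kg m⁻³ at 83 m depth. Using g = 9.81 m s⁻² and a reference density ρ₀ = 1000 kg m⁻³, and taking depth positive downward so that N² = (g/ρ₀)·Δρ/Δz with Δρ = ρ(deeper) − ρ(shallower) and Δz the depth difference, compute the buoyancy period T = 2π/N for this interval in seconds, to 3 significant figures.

Δρ = 998.593 − 998.512 = 0.081 kg m⁻³ over Δz = 83 − 30 = 53 m.
N² = (9.81/1000) × (0.081/53) = 1.4993 × 10⁻⁵ s⁻².
N = √(1.4993 × 10⁻⁵) = 3.8721 × 10⁻³ rad s⁻¹, so T = 2π/N = 1.6227 × 10³ s ≈ 1.62 × 10³ s.
N² > 0, so the interval is statically stable.

1.62 × 10³ s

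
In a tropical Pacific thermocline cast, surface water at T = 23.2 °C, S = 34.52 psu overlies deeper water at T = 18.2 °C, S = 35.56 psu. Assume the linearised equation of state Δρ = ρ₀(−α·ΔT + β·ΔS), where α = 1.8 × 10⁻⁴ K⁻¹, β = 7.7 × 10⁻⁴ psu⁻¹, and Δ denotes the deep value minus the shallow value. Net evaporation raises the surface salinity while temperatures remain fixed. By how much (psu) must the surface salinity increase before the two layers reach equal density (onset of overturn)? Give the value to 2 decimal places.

2.21 psu

Neutral buoyancy requires −α(T_deep − T_surf) + β(S_deep − S_surf′) = 0.
S_surf′ = S_deep − (α/β)·ΔT = 35.56 − (1.8 × 10⁻⁴/7.7 × 10⁻⁴)·(-5.0) = 36.7288 psu.
Increase required: 36.7288 − 34.52 = 2.2088 psu.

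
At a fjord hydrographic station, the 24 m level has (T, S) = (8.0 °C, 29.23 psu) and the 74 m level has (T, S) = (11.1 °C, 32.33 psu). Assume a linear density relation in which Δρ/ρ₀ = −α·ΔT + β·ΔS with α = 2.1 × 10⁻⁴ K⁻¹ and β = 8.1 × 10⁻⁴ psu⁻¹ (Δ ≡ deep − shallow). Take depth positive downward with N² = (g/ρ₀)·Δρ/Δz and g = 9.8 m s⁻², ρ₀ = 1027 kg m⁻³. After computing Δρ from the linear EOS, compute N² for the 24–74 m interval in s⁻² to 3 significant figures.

3.65 × 10⁻⁴ s⁻²

ΔT = +3.1 K, ΔS = +3.10 psu (deep − shallow).
Δρ/ρ₀ = −αΔT + βΔS = -6.51 × 10⁻⁴ + 2.511 × 10⁻³ = 1.86 × 10⁻³, so Δρ ≈ 1.910 kg m⁻³.
N² = (g/ρ₀)·Δρ/Δz = g·(Δρ/ρ₀)/Δz = 9.8 × 1.86 × 10⁻³ / 50 = 3.6456 × 10⁻⁴ s⁻² ≈ 3.65 × 10⁻⁴ s⁻².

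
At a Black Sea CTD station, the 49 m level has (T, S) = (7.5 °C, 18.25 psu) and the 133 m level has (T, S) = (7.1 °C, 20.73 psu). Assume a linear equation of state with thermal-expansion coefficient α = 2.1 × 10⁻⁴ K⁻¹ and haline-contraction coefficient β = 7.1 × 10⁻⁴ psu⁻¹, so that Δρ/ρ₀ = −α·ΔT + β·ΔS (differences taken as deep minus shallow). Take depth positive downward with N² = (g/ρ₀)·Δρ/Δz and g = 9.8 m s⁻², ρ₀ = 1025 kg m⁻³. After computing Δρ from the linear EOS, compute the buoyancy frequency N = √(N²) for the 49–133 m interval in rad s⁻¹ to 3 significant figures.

0.0147 rad s⁻¹

ΔT = -0.4 K, ΔS = +2.48 psu (deep − shallow).
Δρ/ρ₀ = −αΔT + βΔS = 8.40 × 10⁻⁵ + 1.7608 × 10⁻³ = 1.8448 × 10⁻³, so Δρ ≈ 1.891 kg m⁻³.
N² = (g/ρ₀)·Δρ/Δz = g·(Δρ/ρ₀)/Δz = 9.8 × 1.8448 × 10⁻³ / 84 = 2.1523 × 10⁻⁴ s⁻².
N = √(2.1523 × 10⁻⁴) = 0.014671 rad s⁻¹ ≈ 0.0147 rad s⁻¹.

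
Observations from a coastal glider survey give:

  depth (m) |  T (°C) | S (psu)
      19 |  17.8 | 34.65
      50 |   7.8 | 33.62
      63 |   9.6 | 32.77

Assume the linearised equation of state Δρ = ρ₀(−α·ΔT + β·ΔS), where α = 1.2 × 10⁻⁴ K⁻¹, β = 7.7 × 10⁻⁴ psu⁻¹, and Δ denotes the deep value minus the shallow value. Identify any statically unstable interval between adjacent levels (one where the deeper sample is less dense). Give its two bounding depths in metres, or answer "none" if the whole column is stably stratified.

50–63 m

Evaluate Δρ/ρ₀ = −αΔT + βΔS across each adjacent pair:
  19–50 m: −αΔT+βΔS = −(1.2 × 10⁻⁴)(-10.0)+(7.7 × 10⁻⁴)(-1.03) = 4.1 × 10⁻⁴ → stable
  50–63 m: −αΔT+βΔS = −(1.2 × 10⁻⁴)(+1.8)+(7.7 × 10⁻⁴)(-0.85) = -8.7 × 10⁻⁴ → UNSTABLE
The 50–63 m interval has Δρ < 0: lighter water underlies denser water.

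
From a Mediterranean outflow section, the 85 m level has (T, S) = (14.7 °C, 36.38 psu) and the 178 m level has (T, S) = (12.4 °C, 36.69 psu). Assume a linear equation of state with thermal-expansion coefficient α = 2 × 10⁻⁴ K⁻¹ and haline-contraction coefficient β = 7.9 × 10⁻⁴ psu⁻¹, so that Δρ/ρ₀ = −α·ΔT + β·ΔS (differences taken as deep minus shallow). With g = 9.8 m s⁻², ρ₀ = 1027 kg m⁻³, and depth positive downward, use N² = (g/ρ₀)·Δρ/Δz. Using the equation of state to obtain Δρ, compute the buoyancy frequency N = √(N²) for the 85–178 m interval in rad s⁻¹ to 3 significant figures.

8.62 × 10⁻³ rad s⁻¹

ΔT = -2.3 K, ΔS = +0.31 psu (deep − shallow).
Δρ/ρ₀ = −αΔT + βΔS = 4.60 × 10⁻⁴ + 2.449 × 10⁻⁴ = 7.049 × 10⁻⁴, so Δρ ≈ 0.7239 kg m⁻³.
N² = (g/ρ₀)·Δρ/Δz = g·(Δρ/ρ₀)/Δz = 9.8 × 7.049 × 10⁻⁴ / 93 = 7.4280 × 10⁻⁵ s⁻².
N = √(7.4280 × 10⁻⁵) = 8.6186 × 10⁻³ rad s⁻¹ ≈ 8.62 × 10⁻³ rad s⁻¹.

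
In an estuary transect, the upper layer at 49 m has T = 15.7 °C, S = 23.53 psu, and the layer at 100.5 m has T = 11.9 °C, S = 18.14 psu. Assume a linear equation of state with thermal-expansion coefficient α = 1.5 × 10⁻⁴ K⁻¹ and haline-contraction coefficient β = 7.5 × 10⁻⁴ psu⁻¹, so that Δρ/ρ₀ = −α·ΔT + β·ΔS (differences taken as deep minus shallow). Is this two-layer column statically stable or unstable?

unstable

ΔT = 11.9 − 15.7 = -3.8 K and ΔS = 18.14 − 23.53 = -5.39 psu (deep − shallow).
−αΔT = 5.70 × 10⁻⁴; βΔS = -4.0425 × 10⁻³; sum Δρ/ρ₀ = -3.4725 × 10⁻³.
Δρ/ρ₀ < 0, so Δρ < 0: deeper water is lighter → statically unstable; the column would overturn.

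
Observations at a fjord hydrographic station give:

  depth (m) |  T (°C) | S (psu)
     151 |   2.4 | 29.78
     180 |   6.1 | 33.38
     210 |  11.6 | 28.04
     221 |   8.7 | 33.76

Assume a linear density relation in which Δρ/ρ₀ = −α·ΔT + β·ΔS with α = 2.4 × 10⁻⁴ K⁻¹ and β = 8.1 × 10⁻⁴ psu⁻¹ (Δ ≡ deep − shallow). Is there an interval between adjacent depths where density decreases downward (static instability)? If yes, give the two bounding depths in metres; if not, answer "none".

180–210 m

Evaluate Δρ/ρ₀ = −αΔT + βΔS across each adjacent pair:
  151–180 m: −αΔT+βΔS = −(2.4 × 10⁻⁴)(+3.7)+(8.1 × 10⁻⁴)(+3.60) = 2.0 × 10⁻³ → stable
  180–210 m: −αΔT+βΔS = −(2.4 × 10⁻⁴)(+5.5)+(8.1 × 10⁻⁴)(-5.34) = -5.6 × 10⁻³ → UNSTABLE
  210–221 m: −αΔT+βΔS = −(2.4 × 10⁻⁴)(-2.9)+(8.1 × 10⁻⁴)(+5.72) = 5.3 × 10⁻³ → stable
The 180–210 m interval has Δρ < 0: lighter water underlies denser water.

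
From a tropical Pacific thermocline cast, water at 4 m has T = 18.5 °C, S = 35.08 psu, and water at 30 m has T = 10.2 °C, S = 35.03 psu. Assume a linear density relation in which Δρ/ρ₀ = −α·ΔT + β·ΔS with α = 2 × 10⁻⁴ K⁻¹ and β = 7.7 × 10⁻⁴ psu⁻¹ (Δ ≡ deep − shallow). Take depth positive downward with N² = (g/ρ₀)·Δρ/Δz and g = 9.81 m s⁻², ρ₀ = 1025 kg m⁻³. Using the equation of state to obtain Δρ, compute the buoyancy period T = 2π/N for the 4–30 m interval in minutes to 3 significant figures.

4.23 min

ΔT = -8.3 K, ΔS = -0.05 psu (deep − shallow).
Δρ/ρ₀ = −αΔT + βΔS = 1.66 × 10⁻³ − 3.85 × 10⁻⁵ = 1.6215 × 10⁻³, so Δρ ≈ 1.662 kg m⁻³.
N² = (g/ρ₀)·Δρ/Δz = g·(Δρ/ρ₀)/Δz = 9.81 × 1.6215 × 10⁻³ / 26 = 6.1180 × 10⁻⁴ s⁻².
N = √(6.1180 × 10⁻⁴) = 0.024735 rad s⁻¹ → T = 2π/N = 254.02 s = 4.2337 min ≈ 4.23 min.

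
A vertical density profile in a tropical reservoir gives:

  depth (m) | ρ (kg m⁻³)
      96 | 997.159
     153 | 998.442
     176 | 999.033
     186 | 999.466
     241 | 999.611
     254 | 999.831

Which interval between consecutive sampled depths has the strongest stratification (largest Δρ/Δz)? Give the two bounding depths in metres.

Compute the density gradient over each adjacent pair:
  96–153 m: Δρ/Δz = 1.283/57 = 0.023 kg m⁻⁴
  153–176 m: Δρ/Δz = 0.591/23 = 0.026 kg m⁻⁴
  176–186 m: Δρ/Δz = 0.433/10 = 0.043 kg m⁻⁴
  186–241 m: Δρ/Δz = 0.145/55 = 2.6 × 10⁻³ kg m⁻⁴
  241–254 m: Δρ/Δz = 0.220/13 = 0.017 kg m⁻⁴
The largest gradient is in the 176–186 m interval — the pycnocline.

176–186 m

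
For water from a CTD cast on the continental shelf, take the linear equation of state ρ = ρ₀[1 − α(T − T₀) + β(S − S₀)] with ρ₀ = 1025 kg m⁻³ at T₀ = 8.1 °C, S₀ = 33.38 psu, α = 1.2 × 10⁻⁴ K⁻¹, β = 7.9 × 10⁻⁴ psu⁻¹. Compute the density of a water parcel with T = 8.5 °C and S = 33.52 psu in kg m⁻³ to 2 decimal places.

T − T₀ = +0.4 K, S − S₀ = +0.14 psu.
Bracket = 1 − α·(+0.4) + β·(+0.14) = 1 + (6.26 × 10⁻⁵) = 1.0000626.
ρ = 1025 × 1.0000626 = 1025.06 kg m⁻³.

1025.06 kg m⁻³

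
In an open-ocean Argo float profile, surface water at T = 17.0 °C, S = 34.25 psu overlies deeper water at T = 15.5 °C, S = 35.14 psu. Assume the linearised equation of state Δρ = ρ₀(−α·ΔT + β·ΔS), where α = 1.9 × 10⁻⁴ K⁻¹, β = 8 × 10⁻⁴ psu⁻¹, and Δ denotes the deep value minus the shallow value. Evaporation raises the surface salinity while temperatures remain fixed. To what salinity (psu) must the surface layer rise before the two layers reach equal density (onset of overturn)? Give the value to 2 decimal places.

35.50 psu

Neutral buoyancy requires −α(T_deep − T_surf) + β(S_deep − S_surf′) = 0.
S_surf′ = S_deep − (α/β)·ΔT = 35.14 − (1.9 × 10⁻⁴/8 × 10⁻⁴)·(-1.5) = 35.4963 psu.
Increase required: 35.4963 − 34.25 = 1.2463 psu.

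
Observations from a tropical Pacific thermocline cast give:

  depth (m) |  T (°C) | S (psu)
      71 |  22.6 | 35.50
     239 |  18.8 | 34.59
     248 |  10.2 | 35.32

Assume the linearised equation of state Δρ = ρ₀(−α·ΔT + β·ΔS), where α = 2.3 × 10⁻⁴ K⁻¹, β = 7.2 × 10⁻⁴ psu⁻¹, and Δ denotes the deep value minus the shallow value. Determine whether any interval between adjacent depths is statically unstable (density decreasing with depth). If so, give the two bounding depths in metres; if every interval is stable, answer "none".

Evaluate Δρ/ρ₀ = −αΔT + βΔS across each adjacent pair:
  71–239 m: −αΔT+βΔS = −(2.3 × 10⁻⁴)(-3.8)+(7.2 × 10⁻⁴)(-0.91) = 2.2 × 10⁻⁴ → stable
  239–248 m: −αΔT+βΔS = −(2.3 × 10⁻⁴)(-8.6)+(7.2 × 10⁻⁴)(+0.73) = 2.5 × 10⁻³ → stable
Every interval has Δρ > 0: the column is stably stratified throughout.

none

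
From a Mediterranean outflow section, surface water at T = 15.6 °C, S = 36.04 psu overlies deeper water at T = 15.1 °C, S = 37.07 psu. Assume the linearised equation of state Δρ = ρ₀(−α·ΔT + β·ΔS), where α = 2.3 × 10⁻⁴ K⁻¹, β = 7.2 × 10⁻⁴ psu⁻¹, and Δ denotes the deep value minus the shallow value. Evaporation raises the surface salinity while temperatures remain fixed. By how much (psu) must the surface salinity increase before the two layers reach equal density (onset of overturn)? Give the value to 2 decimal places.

1.19 psu

Neutral buoyancy requires −α(T_deep − T_surf) + β(S_deep − S_surf′) = 0.
S_surf′ = S_deep − (α/β)·ΔT = 37.07 − (2.3 × 10⁻⁴/7.2 × 10⁻⁴)·(-0.5) = 37.2297 psu.
Increase required: 37.2297 − 36.04 = 1.1897 psu.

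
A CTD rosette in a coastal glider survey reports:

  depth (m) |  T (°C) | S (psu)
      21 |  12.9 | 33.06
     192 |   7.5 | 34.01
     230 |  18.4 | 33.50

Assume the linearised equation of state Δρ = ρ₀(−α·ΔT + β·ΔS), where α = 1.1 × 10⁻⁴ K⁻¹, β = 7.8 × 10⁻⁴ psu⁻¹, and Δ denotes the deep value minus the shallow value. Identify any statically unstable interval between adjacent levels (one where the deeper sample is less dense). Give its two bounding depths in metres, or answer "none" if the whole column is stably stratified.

192–230 m

Evaluate Δρ/ρ₀ = −αΔT + βΔS across each adjacent pair:
  21–192 m: −αΔT+βΔS = −(1.1 × 10⁻⁴)(-5.4)+(7.8 × 10⁻⁴)(+0.95) = 1.3 × 10⁻³ → stable
  192–230 m: −αΔT+βΔS = −(1.1 × 10⁻⁴)(+10.9)+(7.8 × 10⁻⁴)(-0.51) = -1.6 × 10⁻³ → UNSTABLE
The 192–230 m interval has Δρ < 0: lighter water underlies denser water.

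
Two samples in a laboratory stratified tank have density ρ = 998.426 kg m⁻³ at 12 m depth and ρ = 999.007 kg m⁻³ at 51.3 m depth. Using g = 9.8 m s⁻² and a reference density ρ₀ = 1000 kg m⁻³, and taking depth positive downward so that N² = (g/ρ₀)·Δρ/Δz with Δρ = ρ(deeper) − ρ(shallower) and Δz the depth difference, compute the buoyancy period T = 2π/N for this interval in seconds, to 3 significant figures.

Δρ = 999.007 − 998.426 = 0.581 kg m⁻³ over Δz = 51.3 − 12 = 39.3 m.
N² = (9.8/1000) × (0.581/39.3) = 1.4488 × 10⁻⁴ s⁻².
N = √(1.4488 × 10⁻⁴) = 0.012037 rad s⁻¹, so T = 2π/N = 521.99 s ≈ 522 s.

522 s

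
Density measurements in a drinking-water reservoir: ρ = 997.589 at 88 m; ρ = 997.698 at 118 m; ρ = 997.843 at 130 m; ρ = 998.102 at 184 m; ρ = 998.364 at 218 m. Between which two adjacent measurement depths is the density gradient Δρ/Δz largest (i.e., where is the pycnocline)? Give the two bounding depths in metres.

118–130 m

Compute the density gradient over each adjacent pair:
  88–118 m: Δρ/Δz = 0.109/30 = 3.6 × 10⁻³ kg m⁻⁴
  118–130 m: Δρ/Δz = 0.145/12 = 0.012 kg m⁻⁴
  130–184 m: Δρ/Δz = 0.259/54 = 4.8 × 10⁻³ kg m⁻⁴
  184–218 m: Δρ/Δz = 0.262/34 = 7.7 × 10⁻³ kg m⁻⁴
The largest gradient is in the 118–130 m interval — the pycnocline.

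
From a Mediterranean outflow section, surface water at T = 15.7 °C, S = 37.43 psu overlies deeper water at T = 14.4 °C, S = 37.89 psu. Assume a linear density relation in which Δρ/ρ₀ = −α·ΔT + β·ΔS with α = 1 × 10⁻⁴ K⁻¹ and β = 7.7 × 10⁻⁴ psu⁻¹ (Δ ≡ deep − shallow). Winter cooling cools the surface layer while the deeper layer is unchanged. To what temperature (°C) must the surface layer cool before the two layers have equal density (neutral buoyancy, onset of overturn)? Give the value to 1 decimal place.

10.9 °C

Neutral buoyancy requires Δρ = 0, i.e. −α(T_deep − T_surf′) + β(S_deep − S_surf) = 0.
T_surf′ = T_deep − (β/α)·ΔS = 14.4 − (7.7 × 10⁻⁴/1 × 10⁻⁴)·(+0.46) = 10.858 °C.
Cooling required: 15.7 − (10.858) = 4.842 °C.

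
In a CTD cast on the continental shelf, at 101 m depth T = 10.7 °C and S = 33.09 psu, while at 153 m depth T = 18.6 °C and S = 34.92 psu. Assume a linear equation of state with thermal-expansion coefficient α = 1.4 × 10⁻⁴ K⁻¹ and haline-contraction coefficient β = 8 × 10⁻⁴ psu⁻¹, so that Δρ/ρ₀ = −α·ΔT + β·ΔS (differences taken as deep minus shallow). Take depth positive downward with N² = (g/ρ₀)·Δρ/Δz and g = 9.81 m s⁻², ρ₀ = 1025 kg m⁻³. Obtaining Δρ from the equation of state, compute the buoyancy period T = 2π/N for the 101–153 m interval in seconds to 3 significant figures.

765 s

ΔT = +7.9 K, ΔS = +1.83 psu (deep − shallow).
Δρ/ρ₀ = −αΔT + βΔS = -1.106 × 10⁻³ + 1.464 × 10⁻³ = 3.58 × 10⁻⁴, so Δρ ≈ 0.3670 kg m⁻³.
N² = (g/ρ₀)·Δρ/Δz = g·(Δρ/ρ₀)/Δz = 9.81 × 3.58 × 10⁻⁴ / 52 = 6.7538 × 10⁻⁵ s⁻².
N = √(6.7538 × 10⁻⁵) = 8.2182 × 10⁻³ rad s⁻¹ → T = 2π/N = 764.55 s ≈ 765 s.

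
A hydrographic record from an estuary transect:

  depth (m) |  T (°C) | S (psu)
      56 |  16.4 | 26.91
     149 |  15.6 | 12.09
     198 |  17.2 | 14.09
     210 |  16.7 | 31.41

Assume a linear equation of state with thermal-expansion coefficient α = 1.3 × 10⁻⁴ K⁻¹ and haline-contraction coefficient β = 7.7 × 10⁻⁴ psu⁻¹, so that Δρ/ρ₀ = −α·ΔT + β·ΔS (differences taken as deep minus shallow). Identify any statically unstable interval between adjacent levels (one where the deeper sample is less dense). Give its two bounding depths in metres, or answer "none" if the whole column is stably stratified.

56–149 m

Evaluate Δρ/ρ₀ = −αΔT + βΔS across each adjacent pair:
  56–149 m: −αΔT+βΔS = −(1.3 × 10⁻⁴)(-0.8)+(7.7 × 10⁻⁴)(-14.82) = -0.011 → UNSTABLE
  149–198 m: −αΔT+βΔS = −(1.3 × 10⁻⁴)(+1.6)+(7.7 × 10⁻⁴)(+2.00) = 1.3 × 10⁻³ → stable
  198–210 m: −αΔT+βΔS = −(1.3 × 10⁻⁴)(-0.5)+(7.7 × 10⁻⁴)(+17.32) = 0.013 → stable
The 56–149 m interval has Δρ < 0: lighter water underlies denser water.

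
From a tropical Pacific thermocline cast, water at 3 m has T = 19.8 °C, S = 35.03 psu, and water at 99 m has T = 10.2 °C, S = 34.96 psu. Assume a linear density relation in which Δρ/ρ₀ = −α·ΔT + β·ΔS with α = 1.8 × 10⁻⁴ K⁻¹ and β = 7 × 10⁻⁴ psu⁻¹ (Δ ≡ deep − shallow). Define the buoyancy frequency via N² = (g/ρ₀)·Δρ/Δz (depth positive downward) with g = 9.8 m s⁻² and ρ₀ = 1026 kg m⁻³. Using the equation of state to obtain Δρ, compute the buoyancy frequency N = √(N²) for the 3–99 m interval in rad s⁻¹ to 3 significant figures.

0.0131 rad s⁻¹

ΔT = -9.6 K, ΔS = -0.07 psu (deep − shallow).
Δρ/ρ₀ = −αΔT + βΔS = 1.728 × 10⁻³ − 4.90 × 10⁻⁵ = 1.679 × 10⁻³, so Δρ ≈ 1.723 kg m⁻³.
N² = (g/ρ₀)·Δρ/Δz = g·(Δρ/ρ₀)/Δz = 9.8 × 1.679 × 10⁻³ / 96 = 1.7140 × 10⁻⁴ s⁻².
N = √(1.7140 × 10⁻⁴) = 0.013092 rad s⁻¹ ≈ 0.0131 rad s⁻¹.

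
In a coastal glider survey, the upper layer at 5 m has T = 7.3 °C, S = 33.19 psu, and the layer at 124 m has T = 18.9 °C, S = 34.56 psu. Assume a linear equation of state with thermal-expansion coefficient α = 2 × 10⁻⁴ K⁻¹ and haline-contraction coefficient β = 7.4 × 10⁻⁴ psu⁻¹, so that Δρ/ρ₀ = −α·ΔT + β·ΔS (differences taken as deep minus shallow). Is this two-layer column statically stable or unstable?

unstable

ΔT = 18.9 − 7.3 = +11.6 K and ΔS = 34.56 − 33.19 = +1.37 psu (deep − shallow).
−αΔT = -2.32 × 10⁻³; βΔS = 1.0138 × 10⁻³; sum Δρ/ρ₀ = -1.3062 × 10⁻³.
Δρ/ρ₀ < 0, so Δρ < 0: deeper water is lighter → statically unstable; the column would overturn.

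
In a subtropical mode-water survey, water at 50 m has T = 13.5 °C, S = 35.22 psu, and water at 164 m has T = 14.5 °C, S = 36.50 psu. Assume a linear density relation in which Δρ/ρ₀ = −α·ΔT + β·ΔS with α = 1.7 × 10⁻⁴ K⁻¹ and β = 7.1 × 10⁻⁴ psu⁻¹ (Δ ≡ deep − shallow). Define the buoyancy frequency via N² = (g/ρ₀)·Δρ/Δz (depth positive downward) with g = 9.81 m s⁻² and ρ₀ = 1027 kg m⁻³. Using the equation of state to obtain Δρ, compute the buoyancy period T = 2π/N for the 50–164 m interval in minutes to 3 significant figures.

ΔT = +1.0 K, ΔS = +1.28 psu (deep − shallow).
Δρ/ρ₀ = −αΔT + βΔS = -1.70 × 10⁻⁴ + 9.088 × 10⁻⁴ = 7.388 × 10⁻⁴, so Δρ ≈ 0.7587 kg m⁻³.
N² = (g/ρ₀)·Δρ/Δz = g·(Δρ/ρ₀)/Δz = 9.81 × 7.388 × 10⁻⁴ / 114 = 6.3576 × 10⁻⁵ s⁻².
N = √(6.3576 × 10⁻⁵) = 7.9735 × 10⁻³ rad s⁻¹ → T = 2π/N = 788.01 s = 13.133 min ≈ 13.1 min.

13.1 min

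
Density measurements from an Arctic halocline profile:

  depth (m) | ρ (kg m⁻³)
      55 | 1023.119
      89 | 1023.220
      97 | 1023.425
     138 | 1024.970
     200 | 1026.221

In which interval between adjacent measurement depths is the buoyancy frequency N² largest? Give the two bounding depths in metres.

97–138 m

Compute the density gradient over each adjacent pair:
  55–89 m: Δρ/Δz = 0.101/34 = 3.0 × 10⁻³ kg m⁻⁴
  89–97 m: Δρ/Δz = 0.205/8 = 0.026 kg m⁻⁴
  97–138 m: Δρ/Δz = 1.545/41 = 0.038 kg m⁻⁴
  138–200 m: Δρ/Δz = 1.251/62 = 0.020 kg m⁻⁴
The largest gradient is in the 97–138 m interval — the pycnocline.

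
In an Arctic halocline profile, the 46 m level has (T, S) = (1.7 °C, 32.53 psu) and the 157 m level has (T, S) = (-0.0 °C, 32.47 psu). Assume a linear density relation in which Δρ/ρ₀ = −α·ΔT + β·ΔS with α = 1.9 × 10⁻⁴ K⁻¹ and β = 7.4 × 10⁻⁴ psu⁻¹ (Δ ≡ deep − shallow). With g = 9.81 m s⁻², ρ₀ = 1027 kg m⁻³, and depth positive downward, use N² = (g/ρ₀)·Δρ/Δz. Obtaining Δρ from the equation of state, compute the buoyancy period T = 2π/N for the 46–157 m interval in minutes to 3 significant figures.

21.1 min

ΔT = -1.7 K, ΔS = -0.06 psu (deep − shallow).
Δρ/ρ₀ = −αΔT + βΔS = 3.23 × 10⁻⁴ − 4.44 × 10⁻⁵ = 2.786 × 10⁻⁴, so Δρ ≈ 0.2861 kg m⁻³.
N² = (g/ρ₀)·Δρ/Δz = g·(Δρ/ρ₀)/Δz = 9.81 × 2.786 × 10⁻⁴ / 111 = 2.4622 × 10⁻⁵ s⁻².
N = √(2.4622 × 10⁻⁵) = 4.9621 × 10⁻³ rad s⁻¹ → T = 2π/N = 1.2662 × 10³ s = 21.103 min ≈ 21.1 min.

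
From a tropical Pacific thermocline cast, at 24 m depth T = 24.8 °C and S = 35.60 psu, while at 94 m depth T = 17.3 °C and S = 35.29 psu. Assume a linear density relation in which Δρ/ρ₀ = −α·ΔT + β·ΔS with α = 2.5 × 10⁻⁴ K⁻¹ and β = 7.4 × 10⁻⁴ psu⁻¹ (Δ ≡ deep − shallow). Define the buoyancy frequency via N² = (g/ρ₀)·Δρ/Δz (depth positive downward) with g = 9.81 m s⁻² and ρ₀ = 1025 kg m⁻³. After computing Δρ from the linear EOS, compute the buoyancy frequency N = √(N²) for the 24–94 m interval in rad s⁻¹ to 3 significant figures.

ΔT = -7.5 K, ΔS = -0.31 psu (deep − shallow).
Δρ/ρ₀ = −αΔT + βΔS = 1.875 × 10⁻³ − 2.294 × 10⁻⁴ = 1.6456 × 10⁻³, so Δρ ≈ 1.687 kg m⁻³.
N² = (g/ρ₀)·Δρ/Δz = g·(Δρ/ρ₀)/Δz = 9.81 × 1.6456 × 10⁻³ / 70 = 2.3062 × 10⁻⁴ s⁻².
N = √(2.3062 × 10⁻⁴) = 0.015186 rad s⁻¹ ≈ 0.0152 rad s⁻¹.

0.0152 rad s⁻¹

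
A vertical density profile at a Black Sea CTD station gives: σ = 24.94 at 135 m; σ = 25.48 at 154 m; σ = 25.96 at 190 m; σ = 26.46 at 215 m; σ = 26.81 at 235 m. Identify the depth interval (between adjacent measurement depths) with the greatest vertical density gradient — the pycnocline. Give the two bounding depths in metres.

Compute the density gradient over each adjacent pair:
  135–154 m: Δρ/Δz = 0.54/19 = 0.028 kg m⁻⁴
  154–190 m: Δρ/Δz = 0.48/36 = 0.013 kg m⁻⁴
  190–215 m: Δρ/Δz = 0.50/25 = 0.020 kg m⁻⁴
  215–235 m: Δρ/Δz = 0.35/20 = 0.017 kg m⁻⁴
The largest gradient is in the 135–154 m interval — the pycnocline.

135–154 m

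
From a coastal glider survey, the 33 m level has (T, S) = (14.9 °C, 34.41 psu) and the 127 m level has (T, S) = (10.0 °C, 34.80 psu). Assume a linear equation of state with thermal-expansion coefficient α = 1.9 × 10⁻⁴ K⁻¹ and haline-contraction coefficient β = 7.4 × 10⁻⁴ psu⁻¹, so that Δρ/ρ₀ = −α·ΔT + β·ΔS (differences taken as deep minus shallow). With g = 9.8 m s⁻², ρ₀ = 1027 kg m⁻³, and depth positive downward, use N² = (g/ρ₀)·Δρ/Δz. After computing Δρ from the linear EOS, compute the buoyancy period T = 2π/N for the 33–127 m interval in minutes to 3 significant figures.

9.29 min

ΔT = -4.9 K, ΔS = +0.39 psu (deep − shallow).
Δρ/ρ₀ = −αΔT + βΔS = 9.31 × 10⁻⁴ + 2.886 × 10⁻⁴ = 1.2196 × 10⁻³, so Δρ ≈ 1.253 kg m⁻³.
N² = (g/ρ₀)·Δρ/Δz = g·(Δρ/ρ₀)/Δz = 9.8 × 1.2196 × 10⁻³ / 94 = 1.2715 × 10⁻⁴ s⁻².
N = √(1.2715 × 10⁻⁴) = 0.011276 rad s⁻¹ → T = 2π/N = 557.22 s = 9.2870 min ≈ 9.29 min.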